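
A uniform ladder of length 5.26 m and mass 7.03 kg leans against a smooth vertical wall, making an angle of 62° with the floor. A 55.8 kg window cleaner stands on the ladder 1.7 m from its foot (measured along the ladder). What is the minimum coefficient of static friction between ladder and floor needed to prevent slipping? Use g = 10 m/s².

μ_min ≈ 0.182

Sum moments about the foot of the ladder (the floor normal and friction both act there and drop out).
Ladder weight 7.03×10 = 70.3 N acts at 2.63 m along the ladder; its horizontal arm is 2.63·cos62° = 1.235 m → τ = 86.82 N·m clockwise.
Window cleaner: 55.8×10 = 558 N at 1.7 m → arm 0.7981 m → τ = 445.3 N·m clockwise.
Wall normal N acts horizontally at the top; its moment arm is the height L sinθ = 5.26·sin62° = 4.644 m, counterclockwise.
Στ = 0 ⇒ N × 4.644 = 532.1 ⇒ N = 114.6 N.
ΣFx = 0 ⇒ f = N_wall = 114.6 N. ΣFy = 0 ⇒ N_floor = 628.3 N.
μ_min = f / N_floor = 114.6 / 628.3 = 0.182.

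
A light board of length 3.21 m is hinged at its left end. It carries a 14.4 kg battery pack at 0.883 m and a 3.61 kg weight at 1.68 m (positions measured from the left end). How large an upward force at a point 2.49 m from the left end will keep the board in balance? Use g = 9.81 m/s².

Taking torques about the left end:
Battery pack: 14.4 × 9.81 = 141.3 N down at 0.883 m → arm 0.883 m, τ = 141.3 × 0.883 = 124.8 N·m clockwise.
Weight: 3.61 × 9.81 = 35.41 N down at 1.68 m → arm 1.68 m, τ = 35.41 × 1.68 = 59.49 N·m clockwise.
Net moment of the loads = 184.3 N·m clockwise.
The upward force F acts at a point 2.49 m from the left end, arm 2.49 m, giving F × 2.49 counterclockwise.
Balancing moments: F × 2.49 = 184.3, giving F = 184.3 / 2.49 = 74 N.

F ≈ 74 N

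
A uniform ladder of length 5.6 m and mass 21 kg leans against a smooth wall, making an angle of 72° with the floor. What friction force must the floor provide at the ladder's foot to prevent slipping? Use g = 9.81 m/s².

f ≈ 33.5 N

Sum moments about the foot of the ladder (the floor normal and friction both act there and drop out).
Ladder weight 21×9.81 = 206 N acts at 2.8 m along the ladder; its horizontal arm is 2.8·cos72° = 0.8652 m → τ = 178.2 N·m clockwise.
Wall normal N acts horizontally at the top; its moment arm is the height L sinθ = 5.6·sin72° = 5.326 m, counterclockwise.
For rotational equilibrium, N × 5.326 = 178.2, so N = 33.5 N.
ΣFx = 0: friction at the foot balances the wall's push, so f = N_wall = 33.5 N.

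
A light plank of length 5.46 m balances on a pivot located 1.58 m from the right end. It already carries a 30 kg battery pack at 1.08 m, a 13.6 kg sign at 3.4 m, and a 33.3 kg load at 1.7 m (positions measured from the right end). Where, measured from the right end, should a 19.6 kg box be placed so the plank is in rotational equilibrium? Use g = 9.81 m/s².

x ≈ 0.879 m from the right end

Taking torques about the pivot (at 1.58 m from the right end):
Battery pack: 30 × 9.81 = 294.3 N down at 1.08 m → arm 0.5 m, τ = 294.3 × 0.5 = 147.2 N·m clockwise.
Sign: 13.6 × 9.81 = 133.4 N down at 3.4 m → arm 1.82 m, τ = 133.4 × 1.82 = 242.8 N·m counterclockwise.
Load: 33.3 × 9.81 = 326.7 N down at 1.7 m → arm 0.12 m, τ = 326.7 × 0.12 = 39.2 N·m counterclockwise.
Net moment of existing loads = 134.8 N·m counterclockwise.
The box weighs 19.6 × 9.81 = 192.3 N and must supply an equal clockwise moment, so its lever arm about the pivot is 134.8 / 192.3 = 0.701 m.
That puts it at 1.58 − 0.701 = 0.879 m from the right end.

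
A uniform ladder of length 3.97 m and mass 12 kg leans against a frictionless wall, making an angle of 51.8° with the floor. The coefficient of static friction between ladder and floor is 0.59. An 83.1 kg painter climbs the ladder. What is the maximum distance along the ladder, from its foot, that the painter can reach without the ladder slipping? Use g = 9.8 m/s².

About the foot of the ladder:
Ladder weight 12×9.8 = 117.6 N acts at 1.985 m along the ladder; its horizontal arm is 1.985·cos51.8° = 1.228 m → τ = 144.4 N·m clockwise.
Painter weight 83.1×9.8 = 814.4 N at distance d → arm d·cos51.8° → τ = 814.4·d·0.6184 clockwise.
Wall normal N at the top has arm L sinθ = 3.12 m counterclockwise, so Στ = 0 gives N·3.12 = 144.4 + 503.6·d.
ΣFy = 0 ⇒ N_floor = 932 N, so the maximum friction is μ_s·N_floor = 0.59×932 = 549.9 N. ΣFx = 0 ⇒ N_wall = f, so at the slipping point N = 549.9 N.
Substituting: 549.9×3.12 = 144.4 + 503.6·d ⇒ d = (1716 − 144.4) / 503.6 = 3.12 m.

d ≈ 3.12 m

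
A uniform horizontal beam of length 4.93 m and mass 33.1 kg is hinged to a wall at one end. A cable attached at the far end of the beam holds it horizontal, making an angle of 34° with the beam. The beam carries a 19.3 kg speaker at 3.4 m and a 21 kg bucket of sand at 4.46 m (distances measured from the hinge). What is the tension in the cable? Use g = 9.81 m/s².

Choose the hinge as the axis so the unknown hinge reaction has zero arm there.
Beam weight: 33.1 × 9.81 = 324.7 N down at 2.465 m → arm 2.465 m, τ = 324.7 × 2.465 = 800.4 N·m clockwise.
Speaker: 19.3 × 9.81 = 189.3 N down at 3.4 m → arm 3.4 m, τ = 189.3 × 3.4 = 643.6 N·m clockwise.
Bucket of sand: 21 × 9.81 = 206 N down at 4.46 m → arm 4.46 m, τ = 206 × 4.46 = 918.8 N·m clockwise.
Total clockwise load moment = 2363 N·m.
The cable tension T acts at 4.93 m; only its component perpendicular to the beam, T sinθ, produces torque. sin 34° = 0.5592.
Balancing moments: T × 4.93 × 0.5592 = 2363, giving T = 2363 / 2.757 = 857 N.

T ≈ 857 N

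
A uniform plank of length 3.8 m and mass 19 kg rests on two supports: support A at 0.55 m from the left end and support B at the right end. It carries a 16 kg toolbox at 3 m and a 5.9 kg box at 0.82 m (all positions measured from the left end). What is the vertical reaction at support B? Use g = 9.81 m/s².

Taking torques about support A:
Beam weight: 19 × 9.81 = 186.4 N down at 1.9 m → arm 1.35 m, τ = 186.4 × 1.35 = 251.6 N·m clockwise.
Toolbox: 16 × 9.81 = 157 N down at 3 m → arm 2.45 m, τ = 157 × 2.45 = 384.7 N·m clockwise.
Box: 5.9 × 9.81 = 57.88 N down at 0.82 m → arm 0.27 m, τ = 57.88 × 0.27 = 15.63 N·m clockwise.
Net load moment about support A = 651.9 N·m clockwise.
Reaction R at support B is upward at 3.8 m, arm 3.25 m → moment R × 3.25 counterclockwise.
Balancing moments: R × 3.25 = 651.9, giving R = 201 N.

R_B ≈ 201 N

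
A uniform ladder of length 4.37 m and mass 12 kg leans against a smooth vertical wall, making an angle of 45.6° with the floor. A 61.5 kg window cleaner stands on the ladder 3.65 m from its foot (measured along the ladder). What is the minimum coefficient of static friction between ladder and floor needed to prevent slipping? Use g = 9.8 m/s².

About the foot of the ladder:
Ladder weight 12×9.8 = 117.6 N acts at 2.185 m along the ladder; its horizontal arm is 2.185·cos45.6° = 1.529 m → τ = 179.8 N·m clockwise.
Window cleaner: 61.5×9.8 = 602.7 N at 3.65 m → arm 2.554 m → τ = 1539 N·m clockwise.
Wall normal N acts horizontally at the top; its moment arm is the height L sinθ = 4.37·sin45.6° = 3.122 m, counterclockwise.
Balancing moments: N × 3.122 = 1719, giving N = 550.6 N.
ΣFx = 0 ⇒ f = N_wall = 550.6 N. ΣFy = 0 ⇒ N_floor = 720.3 N.
μ_min = f / N_floor = 550.6 / 720.3 = 0.764.

μ_min ≈ 0.764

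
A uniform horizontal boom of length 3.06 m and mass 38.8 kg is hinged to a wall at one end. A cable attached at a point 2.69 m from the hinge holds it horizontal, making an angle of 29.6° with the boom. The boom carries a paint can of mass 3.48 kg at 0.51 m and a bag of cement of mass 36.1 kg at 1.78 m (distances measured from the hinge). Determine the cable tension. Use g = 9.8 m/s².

Take moments about the hinge.
Beam weight: 38.8 × 9.8 = 380.2 N down at 1.53 m → arm 1.53 m, τ = 380.2 × 1.53 = 581.7 N·m clockwise.
Paint can: 3.48 × 9.8 = 34.1 N down at 0.51 m → arm 0.51 m, τ = 34.1 × 0.51 = 17.39 N·m clockwise.
Bag of cement: 36.1 × 9.8 = 353.8 N down at 1.78 m → arm 1.78 m, τ = 353.8 × 1.78 = 629.8 N·m clockwise.
Total clockwise load moment = 1229 N·m.
The cable tension T acts at 2.69 m; only its component perpendicular to the boom, T sinθ, produces torque. sin 29.6° = 0.4939.
Στ = 0 ⇒ T × 2.69 × 0.4939 = 1229 ⇒ T = 1229 / 1.329 = 925 N.

T ≈ 925 N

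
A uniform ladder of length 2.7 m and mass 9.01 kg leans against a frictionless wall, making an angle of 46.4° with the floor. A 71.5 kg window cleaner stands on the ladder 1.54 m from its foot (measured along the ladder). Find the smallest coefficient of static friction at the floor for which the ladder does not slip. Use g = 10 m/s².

μ_min ≈ 0.536

Take moments about the foot of the ladder.
Ladder weight 9.01×10 = 90.1 N acts at 1.35 m along the ladder; its horizontal arm is 1.35·cos46.4° = 0.931 m → τ = 83.88 N·m clockwise.
Window cleaner: 71.5×10 = 715 N at 1.54 m → arm 1.062 m → τ = 759.3 N·m clockwise.
Wall normal N acts horizontally at the top; its moment arm is the height L sinθ = 2.7·sin46.4° = 1.955 m, counterclockwise.
Στ = 0 ⇒ N × 1.955 = 843.2 ⇒ N = 431.3 N.
ΣFx = 0 ⇒ f = N_wall = 431.3 N. ΣFy = 0 ⇒ N_floor = 805.1 N.
μ_min = f / N_floor = 431.3 / 805.1 = 0.536.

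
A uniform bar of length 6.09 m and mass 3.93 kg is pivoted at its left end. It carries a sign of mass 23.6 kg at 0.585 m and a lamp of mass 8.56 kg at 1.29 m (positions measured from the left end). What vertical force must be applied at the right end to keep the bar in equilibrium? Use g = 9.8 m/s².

Taking torques about the left end:
Beam weight: 3.93 × 9.8 = 38.51 N down at 3.045 m → arm 3.045 m, τ = 38.51 × 3.045 = 117.3 N·m clockwise.
Sign: 23.6 × 9.8 = 231.3 N down at 0.585 m → arm 0.585 m, τ = 231.3 × 0.585 = 135.3 N·m clockwise.
Lamp: 8.56 × 9.8 = 83.89 N down at 1.29 m → arm 1.29 m, τ = 83.89 × 1.29 = 108.2 N·m clockwise.
Net moment of the loads = 360.8 N·m clockwise.
The upward force F acts at the right end, arm 6.09 m, giving F × 6.09 counterclockwise.
Στ = 0 ⇒ F × 6.09 = 360.8 ⇒ F = 360.8 / 6.09 = 59.2 N.

F ≈ 59.2 N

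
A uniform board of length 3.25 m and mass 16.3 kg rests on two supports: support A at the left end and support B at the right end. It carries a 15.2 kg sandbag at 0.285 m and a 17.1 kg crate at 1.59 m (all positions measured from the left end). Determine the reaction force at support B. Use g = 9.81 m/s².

R_B ≈ 175 N

About support A:
Beam weight: 16.3 × 9.81 = 159.9 N down at 1.625 m → arm 1.625 m, τ = 159.9 × 1.625 = 259.8 N·m clockwise.
Sandbag: 15.2 × 9.81 = 149.1 N down at 0.285 m → arm 0.285 m, τ = 149.1 × 0.285 = 42.49 N·m clockwise.
Crate: 17.1 × 9.81 = 167.8 N down at 1.59 m → arm 1.59 m, τ = 167.8 × 1.59 = 266.8 N·m clockwise.
Net load moment about support A = 569.1 N·m clockwise.
Reaction R at support B is upward at 3.25 m, arm 3.25 m → moment R × 3.25 counterclockwise.
Balancing moments: R × 3.25 = 569.1, giving R = 175 N.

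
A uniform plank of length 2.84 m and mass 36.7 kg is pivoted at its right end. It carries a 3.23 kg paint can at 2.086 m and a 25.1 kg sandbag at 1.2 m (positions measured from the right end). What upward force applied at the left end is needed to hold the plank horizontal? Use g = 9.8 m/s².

Take moments about the right end.
Beam weight: 36.7 × 9.8 = 359.7 N down at 1.42 m → arm 1.42 m, τ = 359.7 × 1.42 = 510.8 N·m counterclockwise.
Paint can: 3.23 × 9.8 = 31.65 N down at 2.086 m → arm 2.086 m, τ = 31.65 × 2.086 = 66.02 N·m counterclockwise.
Sandbag: 25.1 × 9.8 = 246 N down at 1.2 m → arm 1.2 m, τ = 246 × 1.2 = 295.2 N·m counterclockwise.
Net moment of the loads = 872 N·m counterclockwise.
The upward force F acts at the left end, arm 2.84 m, giving F × 2.84 clockwise.
For rotational equilibrium, F × 2.84 = 872, so F = 872 / 2.84 = 307 N.

F ≈ 307 N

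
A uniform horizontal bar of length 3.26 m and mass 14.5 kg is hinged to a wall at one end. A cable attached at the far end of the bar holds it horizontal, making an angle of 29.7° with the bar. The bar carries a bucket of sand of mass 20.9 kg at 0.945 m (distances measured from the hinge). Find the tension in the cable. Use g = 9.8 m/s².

T ≈ 263 N

Take moments about the hinge.
Beam weight: 14.5 × 9.8 = 142.1 N down at 1.63 m → arm 1.63 m, τ = 142.1 × 1.63 = 231.6 N·m clockwise.
Bucket of sand: 20.9 × 9.8 = 204.8 N down at 0.945 m → arm 0.945 m, τ = 204.8 × 0.945 = 193.5 N·m clockwise.
Total clockwise load moment = 425.1 N·m.
The cable tension T acts at 3.26 m; only its component perpendicular to the bar, T sinθ, produces torque. sin 29.7° = 0.4955.
Setting net torque to zero: T × 3.26 × 0.4955 = 425.1 → T = 425.1 / 1.615 = 263 N.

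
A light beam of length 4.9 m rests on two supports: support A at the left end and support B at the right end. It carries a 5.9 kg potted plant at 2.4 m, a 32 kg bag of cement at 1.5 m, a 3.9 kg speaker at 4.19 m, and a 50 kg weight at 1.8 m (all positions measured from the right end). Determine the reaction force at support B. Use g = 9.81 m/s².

R_B ≈ 563 N

Sum moments about support A (its reaction then has zero moment arm).
Potted plant: 5.9 × 9.81 = 57.88 N down at 2.4 m → arm 2.5 m, τ = 57.88 × 2.5 = 144.7 N·m clockwise.
Bag of cement: 32 × 9.81 = 313.9 N down at 1.5 m → arm 3.4 m, τ = 313.9 × 3.4 = 1067 N·m clockwise.
Speaker: 3.9 × 9.81 = 38.26 N down at 4.19 m → arm 0.71 m, τ = 38.26 × 0.71 = 27.16 N·m clockwise.
Weight: 50 × 9.81 = 490.5 N down at 1.8 m → arm 3.1 m, τ = 490.5 × 3.1 = 1521 N·m clockwise.
Net load moment about support A = 2760 N·m clockwise.
Reaction R at support B is upward at 0 m, arm 4.9 m → moment R × 4.9 counterclockwise.
For rotational equilibrium, R × 4.9 = 2760, so R = 563 N.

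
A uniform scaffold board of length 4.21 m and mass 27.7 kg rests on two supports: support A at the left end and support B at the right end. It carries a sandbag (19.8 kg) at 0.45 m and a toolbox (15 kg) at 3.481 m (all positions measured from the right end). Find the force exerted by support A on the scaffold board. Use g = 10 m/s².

Taking torques about support B:
Beam weight: 27.7 × 10 = 277 N down at 2.105 m → arm 2.105 m, τ = 277 × 2.105 = 583.1 N·m counterclockwise.
Sandbag: 19.8 × 10 = 198 N down at 0.45 m → arm 0.45 m, τ = 198 × 0.45 = 89.1 N·m counterclockwise.
Toolbox: 15 × 10 = 150 N down at 3.481 m → arm 3.481 m, τ = 150 × 3.481 = 522.1 N·m counterclockwise.
Net load moment about support B = 1194 N·m counterclockwise.
Reaction R at support A is upward at 4.21 m, arm 4.21 m → moment R × 4.21 clockwise.
Balancing moments: R × 4.21 = 1194, giving R = 284 N.

R_A ≈ 284 N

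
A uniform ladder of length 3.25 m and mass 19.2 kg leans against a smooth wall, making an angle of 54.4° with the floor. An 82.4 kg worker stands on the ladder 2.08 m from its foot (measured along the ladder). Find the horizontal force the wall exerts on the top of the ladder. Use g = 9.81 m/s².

N_wall ≈ 438 N

About the foot of the ladder:
Ladder weight 19.2×9.81 = 188.4 N acts at 1.625 m along the ladder; its horizontal arm is 1.625·cos54.4° = 0.9459 m → τ = 178.2 N·m clockwise.
Worker: 82.4×9.81 = 808.3 N at 2.08 m → arm 1.211 m → τ = 978.9 N·m clockwise.
Wall normal N acts horizontally at the top; its moment arm is the height L sinθ = 3.25·sin54.4° = 2.643 m, counterclockwise.
Στ = 0 ⇒ N × 2.643 = 1157 ⇒ N = 438 N.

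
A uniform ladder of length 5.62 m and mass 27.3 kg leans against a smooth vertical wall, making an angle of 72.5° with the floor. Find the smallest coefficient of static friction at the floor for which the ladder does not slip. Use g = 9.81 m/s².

μ_min ≈ 0.158

Taking torques about the foot of the ladder:
Ladder weight 27.3×9.81 = 267.8 N acts at 2.81 m along the ladder; its horizontal arm is 2.81·cos72.5° = 0.845 m → τ = 226.3 N·m clockwise.
Wall normal N acts horizontally at the top; its moment arm is the height L sinθ = 5.62·sin72.5° = 5.36 m, counterclockwise.
Balancing moments: N × 5.36 = 226.3, giving N = 42.22 N.
ΣFx = 0 ⇒ f = N_wall = 42.22 N. ΣFy = 0 ⇒ N_floor = 267.8 N.
μ_min = f / N_floor = 42.22 / 267.8 = 0.158.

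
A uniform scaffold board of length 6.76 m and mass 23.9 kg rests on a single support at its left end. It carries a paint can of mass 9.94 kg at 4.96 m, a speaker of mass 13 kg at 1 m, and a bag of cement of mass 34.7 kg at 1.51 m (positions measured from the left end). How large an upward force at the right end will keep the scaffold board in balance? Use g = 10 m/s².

Choose the left end as the axis so the unknown pivot reaction has zero arm there.
Beam weight: 23.9 × 10 = 239 N down at 3.38 m → arm 3.38 m, τ = 239 × 3.38 = 807.8 N·m clockwise.
Paint can: 9.94 × 10 = 99.4 N down at 4.96 m → arm 4.96 m, τ = 99.4 × 4.96 = 493 N·m clockwise.
Speaker: 13 × 10 = 130 N down at 1 m → arm 1 m, τ = 130 × 1 = 130 N·m clockwise.
Bag of cement: 34.7 × 10 = 347 N down at 1.51 m → arm 1.51 m, τ = 347 × 1.51 = 524 N·m clockwise.
Net moment of the loads = 1955 N·m clockwise.
The upward force F acts at the right end, arm 6.76 m, giving F × 6.76 counterclockwise.
Balancing moments: F × 6.76 = 1955, giving F = 1955 / 6.76 = 289 N.

F ≈ 289 N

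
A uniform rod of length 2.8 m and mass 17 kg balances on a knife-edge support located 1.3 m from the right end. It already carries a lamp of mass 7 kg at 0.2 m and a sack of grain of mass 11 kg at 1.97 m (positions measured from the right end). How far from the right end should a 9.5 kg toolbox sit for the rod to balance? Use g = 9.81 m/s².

x ≈ 1.16 m from the right end

Taking torques about the knife-edge support (at 1.3 m from the right end):
Beam weight: 17 × 9.81 = 166.8 N down at 1.4 m → arm 0.1 m, τ = 166.8 × 0.1 = 16.68 N·m counterclockwise.
Lamp: 7 × 9.81 = 68.67 N down at 0.2 m → arm 1.1 m, τ = 68.67 × 1.1 = 75.54 N·m clockwise.
Sack of grain: 11 × 9.81 = 107.9 N down at 1.97 m → arm 0.67 m, τ = 107.9 × 0.67 = 72.29 N·m counterclockwise.
Net moment of existing loads = 13.43 N·m counterclockwise.
The toolbox weighs 9.5 × 9.81 = 93.2 N and must supply an equal clockwise moment, so its lever arm about the knife-edge support is 13.43 / 93.2 = 0.144 m.
That puts it at 1.3 − 0.144 = 1.16 m from the right end.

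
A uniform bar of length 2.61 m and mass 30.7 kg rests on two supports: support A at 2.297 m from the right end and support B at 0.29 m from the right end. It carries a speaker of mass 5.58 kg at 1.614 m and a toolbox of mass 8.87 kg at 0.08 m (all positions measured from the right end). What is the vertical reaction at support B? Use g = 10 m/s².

R_B ≈ 269 N

Take moments about support A.
Beam weight: 30.7 × 10 = 307 N down at 1.305 m → arm 0.992 m, τ = 307 × 0.992 = 304.5 N·m clockwise.
Speaker: 5.58 × 10 = 55.8 N down at 1.614 m → arm 0.683 m, τ = 55.8 × 0.683 = 38.11 N·m clockwise.
Toolbox: 8.87 × 10 = 88.7 N down at 0.08 m → arm 2.217 m, τ = 88.7 × 2.217 = 196.6 N·m clockwise.
Net load moment about support A = 539.2 N·m clockwise.
Reaction R at support B is upward at 0.29 m, arm 2.007 m → moment R × 2.007 counterclockwise.
Balancing moments: R × 2.007 = 539.2, giving R = 269 N.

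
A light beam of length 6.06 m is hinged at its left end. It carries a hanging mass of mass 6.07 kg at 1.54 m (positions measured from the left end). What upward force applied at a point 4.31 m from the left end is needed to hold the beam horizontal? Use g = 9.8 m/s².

Choose the left end as the axis so the unknown pivot reaction has zero arm there.
Hanging mass: 6.07 × 9.8 = 59.49 N down at 1.54 m → arm 1.54 m, τ = 59.49 × 1.54 = 91.61 N·m clockwise.
Net moment of the loads = 91.61 N·m clockwise.
The upward force F acts at a point 4.31 m from the left end, arm 4.31 m, giving F × 4.31 counterclockwise.
Στ = 0 ⇒ F × 4.31 = 91.61 ⇒ F = 91.61 / 4.31 = 21.3 N.

F ≈ 21.3 N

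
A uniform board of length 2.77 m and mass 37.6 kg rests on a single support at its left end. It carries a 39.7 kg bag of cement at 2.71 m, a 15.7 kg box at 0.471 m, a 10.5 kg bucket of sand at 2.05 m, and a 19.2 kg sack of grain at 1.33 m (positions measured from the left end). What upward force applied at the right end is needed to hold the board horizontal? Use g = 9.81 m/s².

F ≈ 758 N

Taking torques about the left end:
Beam weight: 37.6 × 9.81 = 368.9 N down at 1.385 m → arm 1.385 m, τ = 368.9 × 1.385 = 510.9 N·m clockwise.
Bag of cement: 39.7 × 9.81 = 389.5 N down at 2.71 m → arm 2.71 m, τ = 389.5 × 2.71 = 1056 N·m clockwise.
Box: 15.7 × 9.81 = 154 N down at 0.471 m → arm 0.471 m, τ = 154 × 0.471 = 72.53 N·m clockwise.
Bucket of sand: 10.5 × 9.81 = 103 N down at 2.05 m → arm 2.05 m, τ = 103 × 2.05 = 211.1 N·m clockwise.
Sack of grain: 19.2 × 9.81 = 188.4 N down at 1.33 m → arm 1.33 m, τ = 188.4 × 1.33 = 250.6 N·m clockwise.
Net moment of the loads = 2101 N·m clockwise.
The upward force F acts at the right end, arm 2.77 m, giving F × 2.77 counterclockwise.
Balancing moments: F × 2.77 = 2101, giving F = 2101 / 2.77 = 758 N.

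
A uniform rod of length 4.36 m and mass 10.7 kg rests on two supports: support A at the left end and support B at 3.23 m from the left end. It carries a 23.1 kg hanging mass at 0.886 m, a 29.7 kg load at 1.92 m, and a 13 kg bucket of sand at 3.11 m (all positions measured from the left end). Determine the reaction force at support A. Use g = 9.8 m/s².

R_A ≈ 321 N

Taking torques about support B:
Beam weight: 10.7 × 9.8 = 104.9 N down at 2.18 m → arm 1.05 m, τ = 104.9 × 1.05 = 110.1 N·m counterclockwise.
Hanging mass: 23.1 × 9.8 = 226.4 N down at 0.886 m → arm 2.344 m, τ = 226.4 × 2.344 = 530.7 N·m counterclockwise.
Load: 29.7 × 9.8 = 291.1 N down at 1.92 m → arm 1.31 m, τ = 291.1 × 1.31 = 381.3 N·m counterclockwise.
Bucket of sand: 13 × 9.8 = 127.4 N down at 3.11 m → arm 0.12 m, τ = 127.4 × 0.12 = 15.29 N·m counterclockwise.
Net load moment about support B = 1037 N·m counterclockwise.
Reaction R at support A is upward at 0 m, arm 3.23 m → moment R × 3.23 clockwise.
Στ = 0 ⇒ R × 3.23 = 1037 ⇒ R = 321 N.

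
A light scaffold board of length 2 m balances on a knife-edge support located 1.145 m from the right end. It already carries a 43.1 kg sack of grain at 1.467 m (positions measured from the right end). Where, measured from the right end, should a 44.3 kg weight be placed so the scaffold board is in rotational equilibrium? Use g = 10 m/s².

Taking torques about the knife-edge support (at 1.145 m from the right end):
Sack of grain: 43.1 × 10 = 431 N down at 1.467 m → arm 0.322 m, τ = 431 × 0.322 = 138.8 N·m counterclockwise.
Net moment of existing loads = 138.8 N·m counterclockwise.
The weight weighs 44.3 × 10 = 443 N and must supply an equal clockwise moment, so its lever arm about the knife-edge support is 138.8 / 443 = 0.313 m.
That puts it at 1.145 − 0.313 = 0.832 m from the right end.

x ≈ 0.832 m from the right end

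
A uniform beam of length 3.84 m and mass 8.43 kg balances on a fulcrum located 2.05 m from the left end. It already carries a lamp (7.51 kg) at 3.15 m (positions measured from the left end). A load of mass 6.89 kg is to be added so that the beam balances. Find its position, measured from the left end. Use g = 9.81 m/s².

x ≈ 1.01 m from the left end

About the fulcrum (at 2.05 m from the left end):
Beam weight: 8.43 × 9.81 = 82.7 N down at 1.92 m → arm 0.13 m, τ = 82.7 × 0.13 = 10.75 N·m counterclockwise.
Lamp: 7.51 × 9.81 = 73.67 N down at 3.15 m → arm 1.1 m, τ = 73.67 × 1.1 = 81.04 N·m clockwise.
Net moment of existing loads = 70.29 N·m clockwise.
The load weighs 6.89 × 9.81 = 67.59 N and must supply an equal counterclockwise moment, so its lever arm about the fulcrum is 70.29 / 67.59 = 1.04 m.
That puts it at 2.05 − 1.04 = 1.01 m from the left end.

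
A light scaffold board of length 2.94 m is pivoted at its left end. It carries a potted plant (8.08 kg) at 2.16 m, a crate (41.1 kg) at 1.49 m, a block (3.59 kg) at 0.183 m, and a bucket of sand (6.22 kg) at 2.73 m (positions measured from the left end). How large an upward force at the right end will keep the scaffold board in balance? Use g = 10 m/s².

Take moments about the left end.
Potted plant: 8.08 × 10 = 80.8 N down at 2.16 m → arm 2.16 m, τ = 80.8 × 2.16 = 174.5 N·m clockwise.
Crate: 41.1 × 10 = 411 N down at 1.49 m → arm 1.49 m, τ = 411 × 1.49 = 612.4 N·m clockwise.
Block: 3.59 × 10 = 35.9 N down at 0.183 m → arm 0.183 m, τ = 35.9 × 0.183 = 6.57 N·m clockwise.
Bucket of sand: 6.22 × 10 = 62.2 N down at 2.73 m → arm 2.73 m, τ = 62.2 × 2.73 = 169.8 N·m clockwise.
Net moment of the loads = 963.3 N·m clockwise.
The upward force F acts at the right end, arm 2.94 m, giving F × 2.94 counterclockwise.
Balancing moments: F × 2.94 = 963.3, giving F = 963.3 / 2.94 = 328 N.

F ≈ 328 N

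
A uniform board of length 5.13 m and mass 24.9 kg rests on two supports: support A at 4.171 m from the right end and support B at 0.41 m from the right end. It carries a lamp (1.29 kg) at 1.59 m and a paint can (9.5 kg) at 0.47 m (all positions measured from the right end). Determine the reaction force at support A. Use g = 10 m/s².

R_A ≈ 148 N

Take moments about support B.
Beam weight: 24.9 × 10 = 249 N down at 2.565 m → arm 2.155 m, τ = 249 × 2.155 = 536.6 N·m counterclockwise.
Lamp: 1.29 × 10 = 12.9 N down at 1.59 m → arm 1.18 m, τ = 12.9 × 1.18 = 15.22 N·m counterclockwise.
Paint can: 9.5 × 10 = 95 N down at 0.47 m → arm 0.06 m, τ = 95 × 0.06 = 5.7 N·m counterclockwise.
Net load moment about support B = 557.5 N·m counterclockwise.
Reaction R at support A is upward at 4.171 m, arm 3.761 m → moment R × 3.761 clockwise.
Balancing moments: R × 3.761 = 557.5, giving R = 148 N.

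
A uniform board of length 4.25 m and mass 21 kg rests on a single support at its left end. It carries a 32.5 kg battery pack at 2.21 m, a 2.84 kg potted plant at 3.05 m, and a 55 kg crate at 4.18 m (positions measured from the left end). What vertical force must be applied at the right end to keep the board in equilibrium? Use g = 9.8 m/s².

F ≈ 819 N

Choose the left end as the axis so the unknown pivot reaction has zero arm there.
Beam weight: 21 × 9.8 = 205.8 N down at 2.125 m → arm 2.125 m, τ = 205.8 × 2.125 = 437.3 N·m clockwise.
Battery pack: 32.5 × 9.8 = 318.5 N down at 2.21 m → arm 2.21 m, τ = 318.5 × 2.21 = 703.9 N·m clockwise.
Potted plant: 2.84 × 9.8 = 27.83 N down at 3.05 m → arm 3.05 m, τ = 27.83 × 3.05 = 84.88 N·m clockwise.
Crate: 55 × 9.8 = 539 N down at 4.18 m → arm 4.18 m, τ = 539 × 4.18 = 2253 N·m clockwise.
Net moment of the loads = 3479 N·m clockwise.
The upward force F acts at the right end, arm 4.25 m, giving F × 4.25 counterclockwise.
Setting net torque to zero: F × 4.25 = 3479 → F = 3479 / 4.25 = 819 N.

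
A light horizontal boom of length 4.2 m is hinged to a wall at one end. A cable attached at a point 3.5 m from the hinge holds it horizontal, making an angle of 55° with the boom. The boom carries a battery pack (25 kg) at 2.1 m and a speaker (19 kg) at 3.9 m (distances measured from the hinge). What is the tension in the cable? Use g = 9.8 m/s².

Sum moments about the hinge (the unknown hinge reaction has zero arm there).
Battery pack: 25 × 9.8 = 245 N down at 2.1 m → arm 2.1 m, τ = 245 × 2.1 = 514.5 N·m clockwise.
Speaker: 19 × 9.8 = 186.2 N down at 3.9 m → arm 3.9 m, τ = 186.2 × 3.9 = 726.2 N·m clockwise.
Total clockwise load moment = 1241 N·m.
The cable tension T acts at 3.5 m; only its component perpendicular to the boom, T sinθ, produces torque. sin 55° = 0.8192.
Setting net torque to zero: T × 3.5 × 0.8192 = 1241 → T = 1241 / 2.867 = 433 N.

T ≈ 433 N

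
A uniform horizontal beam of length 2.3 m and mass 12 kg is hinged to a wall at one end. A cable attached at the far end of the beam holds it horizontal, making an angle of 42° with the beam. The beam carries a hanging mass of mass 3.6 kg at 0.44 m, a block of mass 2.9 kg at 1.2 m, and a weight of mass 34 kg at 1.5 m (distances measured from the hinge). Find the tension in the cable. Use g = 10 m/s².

About the hinge:
Beam weight: 12 × 10 = 120 N down at 1.15 m → arm 1.15 m, τ = 120 × 1.15 = 138 N·m clockwise.
Hanging mass: 3.6 × 10 = 36 N down at 0.44 m → arm 0.44 m, τ = 36 × 0.44 = 15.84 N·m clockwise.
Block: 2.9 × 10 = 29 N down at 1.2 m → arm 1.2 m, τ = 29 × 1.2 = 34.8 N·m clockwise.
Weight: 34 × 10 = 340 N down at 1.5 m → arm 1.5 m, τ = 340 × 1.5 = 510 N·m clockwise.
Total clockwise load moment = 698.6 N·m.
The cable tension T acts at 2.3 m; only its component perpendicular to the beam, T sinθ, produces torque. sin 42° = 0.6691.
Στ = 0 ⇒ T × 2.3 × 0.6691 = 698.6 ⇒ T = 698.6 / 1.539 = 454 N.

T ≈ 454 N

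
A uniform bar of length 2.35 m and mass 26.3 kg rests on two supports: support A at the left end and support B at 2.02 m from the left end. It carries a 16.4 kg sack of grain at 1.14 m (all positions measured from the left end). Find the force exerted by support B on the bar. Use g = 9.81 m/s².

Sum moments about support A (its reaction then has zero moment arm).
Beam weight: 26.3 × 9.81 = 258 N down at 1.175 m → arm 1.175 m, τ = 258 × 1.175 = 303.2 N·m clockwise.
Sack of grain: 16.4 × 9.81 = 160.9 N down at 1.14 m → arm 1.14 m, τ = 160.9 × 1.14 = 183.4 N·m clockwise.
Net load moment about support A = 486.6 N·m clockwise.
Reaction R at support B is upward at 2.02 m, arm 2.02 m → moment R × 2.02 counterclockwise.
For rotational equilibrium, R × 2.02 = 486.6, so R = 241 N.

R_B ≈ 241 N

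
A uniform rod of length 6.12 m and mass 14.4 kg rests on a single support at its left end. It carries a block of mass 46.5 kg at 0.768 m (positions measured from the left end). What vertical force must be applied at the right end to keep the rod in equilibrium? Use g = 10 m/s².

About the left end:
Beam weight: 14.4 × 10 = 144 N down at 3.06 m → arm 3.06 m, τ = 144 × 3.06 = 440.6 N·m clockwise.
Block: 46.5 × 10 = 465 N down at 0.768 m → arm 0.768 m, τ = 465 × 0.768 = 357.1 N·m clockwise.
Net moment of the loads = 797.7 N·m clockwise.
The upward force F acts at the right end, arm 6.12 m, giving F × 6.12 counterclockwise.
Balancing moments: F × 6.12 = 797.7, giving F = 797.7 / 6.12 = 130 N.

F ≈ 130 N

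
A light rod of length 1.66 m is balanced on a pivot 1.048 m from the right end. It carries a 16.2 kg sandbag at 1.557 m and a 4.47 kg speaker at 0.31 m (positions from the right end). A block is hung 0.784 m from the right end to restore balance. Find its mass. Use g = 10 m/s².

m ≈ 18.7 kg

Take moments about the pivot (at 1.048 m from the right end).
Sandbag: 16.2 × 10 = 162 N down at 1.557 m → arm 0.509 m, τ = 162 × 0.509 = 82.46 N·m counterclockwise.
Speaker: 4.47 × 10 = 44.7 N down at 0.31 m → arm 0.738 m, τ = 44.7 × 0.738 = 32.99 N·m clockwise.
Net moment of known loads = 49.47 N·m counterclockwise.
An unknown mass m at 0.784 m has arm 0.264 m; its moment is m·g·0.264 clockwise.
Balancing moments: m × 10 × 0.264 = 49.47, giving m = 49.47 / (10 × 0.264) = 18.7 kg.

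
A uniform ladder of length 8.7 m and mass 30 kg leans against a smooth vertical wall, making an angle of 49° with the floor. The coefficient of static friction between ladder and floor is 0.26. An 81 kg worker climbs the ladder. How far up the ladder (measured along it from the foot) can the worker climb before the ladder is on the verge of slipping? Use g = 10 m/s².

Choose the foot of the ladder as the axis so the floor normal and friction both act there and drop out.
Ladder weight 30×10 = 300 N acts at 4.35 m along the ladder; its horizontal arm is 4.35·cos49° = 2.854 m → τ = 856.2 N·m clockwise.
Worker weight 81×10 = 810 N at distance d → arm d·cos49° → τ = 810·d·0.6561 clockwise.
Wall normal N at the top has arm L sinθ = 6.566 m counterclockwise, so Στ = 0 gives N·6.566 = 856.2 + 531.4·d.
ΣFy = 0 ⇒ N_floor = 1110 N, so the maximum friction is μ_s·N_floor = 0.26×1110 = 288.6 N. ΣFx = 0 ⇒ N_wall = f, so at the slipping point N = 288.6 N.
Substituting: 288.6×6.566 = 856.2 + 531.4·d ⇒ d = (1895 − 856.2) / 531.4 = 1.95 m.

d ≈ 1.95 m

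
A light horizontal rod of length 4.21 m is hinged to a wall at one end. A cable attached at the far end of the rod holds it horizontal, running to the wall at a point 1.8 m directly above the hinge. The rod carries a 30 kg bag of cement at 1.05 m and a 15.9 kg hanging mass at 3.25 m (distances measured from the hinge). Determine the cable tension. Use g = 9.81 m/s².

T ≈ 493 N

Take moments about the hinge.
Bag of cement: 30 × 9.81 = 294.3 N down at 1.05 m → arm 1.05 m, τ = 294.3 × 1.05 = 309 N·m clockwise.
Hanging mass: 15.9 × 9.81 = 156 N down at 3.25 m → arm 3.25 m, τ = 156 × 3.25 = 507 N·m clockwise.
Total clockwise load moment = 816 N·m.
The cable tension T acts at 4.21 m; only its component perpendicular to the rod, T sinθ, produces torque. sinθ = h/√(h²+d²) = 1.8/√(1.8²+4.21²) = 0.3931.
Balancing moments: T × 4.21 × 0.3931 = 816, giving T = 816 / 1.655 = 493 N.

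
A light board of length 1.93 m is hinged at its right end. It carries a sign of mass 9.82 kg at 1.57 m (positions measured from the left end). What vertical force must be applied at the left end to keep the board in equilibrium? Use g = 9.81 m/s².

Taking torques about the right end:
Sign: 9.82 × 9.81 = 96.33 N down at 1.57 m → arm 0.36 m, τ = 96.33 × 0.36 = 34.68 N·m counterclockwise.
Net moment of the loads = 34.68 N·m counterclockwise.
The upward force F acts at the left end, arm 1.93 m, giving F × 1.93 clockwise.
Setting net torque to zero: F × 1.93 = 34.68 → F = 34.68 / 1.93 = 18 N.

F ≈ 18 N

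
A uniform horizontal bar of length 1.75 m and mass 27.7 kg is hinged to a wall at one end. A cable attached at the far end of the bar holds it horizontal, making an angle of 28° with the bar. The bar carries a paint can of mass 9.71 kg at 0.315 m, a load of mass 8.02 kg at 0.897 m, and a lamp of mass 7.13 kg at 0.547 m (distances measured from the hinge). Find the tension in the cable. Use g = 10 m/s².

Taking torques about the hinge:
Beam weight: 27.7 × 10 = 277 N down at 0.875 m → arm 0.875 m, τ = 277 × 0.875 = 242.4 N·m clockwise.
Paint can: 9.71 × 10 = 97.1 N down at 0.315 m → arm 0.315 m, τ = 97.1 × 0.315 = 30.59 N·m clockwise.
Load: 8.02 × 10 = 80.2 N down at 0.897 m → arm 0.897 m, τ = 80.2 × 0.897 = 71.94 N·m clockwise.
Lamp: 7.13 × 10 = 71.3 N down at 0.547 m → arm 0.547 m, τ = 71.3 × 0.547 = 39 N·m clockwise.
Total clockwise load moment = 383.9 N·m.
The cable tension T acts at 1.75 m; only its component perpendicular to the bar, T sinθ, produces torque. sin 28° = 0.4695.
For rotational equilibrium, T × 1.75 × 0.4695 = 383.9, so T = 383.9 / 0.8216 = 467 N.

T ≈ 467 N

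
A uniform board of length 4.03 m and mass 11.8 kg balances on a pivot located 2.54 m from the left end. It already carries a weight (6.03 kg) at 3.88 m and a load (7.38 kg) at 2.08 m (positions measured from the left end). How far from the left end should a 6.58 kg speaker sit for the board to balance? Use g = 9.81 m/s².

Take moments about the pivot (at 2.54 m from the left end).
Beam weight: 11.8 × 9.81 = 115.8 N down at 2.015 m → arm 0.525 m, τ = 115.8 × 0.525 = 60.8 N·m counterclockwise.
Weight: 6.03 × 9.81 = 59.15 N down at 3.88 m → arm 1.34 m, τ = 59.15 × 1.34 = 79.26 N·m clockwise.
Load: 7.38 × 9.81 = 72.4 N down at 2.08 m → arm 0.46 m, τ = 72.4 × 0.46 = 33.3 N·m counterclockwise.
Net moment of existing loads = 14.84 N·m counterclockwise.
The speaker weighs 6.58 × 9.81 = 64.55 N and must supply an equal clockwise moment, so its lever arm about the pivot is 14.84 / 64.55 = 0.23 m.
That puts it at 2.54 + 0.23 = 2.77 m from the left end.

x ≈ 2.77 m from the left end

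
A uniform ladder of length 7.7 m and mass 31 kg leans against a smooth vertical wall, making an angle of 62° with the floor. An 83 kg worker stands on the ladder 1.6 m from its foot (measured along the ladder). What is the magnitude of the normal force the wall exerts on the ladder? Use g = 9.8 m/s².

Take moments about the foot of the ladder.
Ladder weight 31×9.8 = 303.8 N acts at 3.85 m along the ladder; its horizontal arm is 3.85·cos62° = 1.807 m → τ = 549 N·m clockwise.
Worker: 83×9.8 = 813.4 N at 1.6 m → arm 0.7512 m → τ = 611 N·m clockwise.
Wall normal N acts horizontally at the top; its moment arm is the height L sinθ = 7.7·sin62° = 6.799 m, counterclockwise.
Setting net torque to zero: N × 6.799 = 1160 → N = 171 N.

N_wall ≈ 171 N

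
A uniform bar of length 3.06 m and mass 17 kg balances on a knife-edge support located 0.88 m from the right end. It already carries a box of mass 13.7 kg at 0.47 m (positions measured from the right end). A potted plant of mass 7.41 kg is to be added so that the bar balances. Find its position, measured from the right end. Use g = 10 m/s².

x ≈ 0.147 m from the right end

Take moments about the knife-edge support (at 0.88 m from the right end).
Beam weight: 17 × 10 = 170 N down at 1.53 m → arm 0.65 m, τ = 170 × 0.65 = 110.5 N·m counterclockwise.
Box: 13.7 × 10 = 137 N down at 0.47 m → arm 0.41 m, τ = 137 × 0.41 = 56.17 N·m clockwise.
Net moment of existing loads = 54.33 N·m counterclockwise.
The potted plant weighs 7.41 × 10 = 74.1 N and must supply an equal clockwise moment, so its lever arm about the knife-edge support is 54.33 / 74.1 = 0.733 m.
That puts it at 0.88 − 0.733 = 0.147 m from the right end.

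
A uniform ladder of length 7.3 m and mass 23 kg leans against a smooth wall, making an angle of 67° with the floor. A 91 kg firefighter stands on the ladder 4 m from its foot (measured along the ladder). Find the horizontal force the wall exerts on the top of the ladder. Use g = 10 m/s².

Take moments about the foot of the ladder.
Ladder weight 23×10 = 230 N acts at 3.65 m along the ladder; its horizontal arm is 3.65·cos67° = 1.426 m → τ = 328 N·m clockwise.
Firefighter: 91×10 = 910 N at 4 m → arm 1.563 m → τ = 1422 N·m clockwise.
Wall normal N acts horizontally at the top; its moment arm is the height L sinθ = 7.3·sin67° = 6.72 m, counterclockwise.
Setting net torque to zero: N × 6.72 = 1750 → N = 260 N.

N_wall ≈ 260 N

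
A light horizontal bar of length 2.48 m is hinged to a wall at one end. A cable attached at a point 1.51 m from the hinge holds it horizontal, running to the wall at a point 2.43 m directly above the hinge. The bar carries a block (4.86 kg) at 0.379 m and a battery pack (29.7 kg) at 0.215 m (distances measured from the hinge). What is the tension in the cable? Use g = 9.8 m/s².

T ≈ 62.9 N

Sum moments about the hinge (the unknown hinge reaction has zero arm there).
Block: 4.86 × 9.8 = 47.63 N down at 0.379 m → arm 0.379 m, τ = 47.63 × 0.379 = 18.05 N·m clockwise.
Battery pack: 29.7 × 9.8 = 291.1 N down at 0.215 m → arm 0.215 m, τ = 291.1 × 0.215 = 62.59 N·m clockwise.
Total clockwise load moment = 80.64 N·m.
The cable tension T acts at 1.51 m; only its component perpendicular to the bar, T sinθ, produces torque. sinθ = h/√(h²+d²) = 2.43/√(2.43²+1.51²) = 0.8494.
For rotational equilibrium, T × 1.51 × 0.8494 = 80.64, so T = 80.64 / 1.283 = 62.9 N.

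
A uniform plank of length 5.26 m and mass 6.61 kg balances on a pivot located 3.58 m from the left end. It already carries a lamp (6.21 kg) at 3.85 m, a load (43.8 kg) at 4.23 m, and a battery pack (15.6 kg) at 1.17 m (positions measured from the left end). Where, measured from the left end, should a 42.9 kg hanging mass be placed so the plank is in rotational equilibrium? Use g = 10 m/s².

Sum moments about the pivot (at 3.58 m from the left end) (the support reaction has zero arm there).
Beam weight: 6.61 × 10 = 66.1 N down at 2.63 m → arm 0.95 m, τ = 66.1 × 0.95 = 62.79 N·m counterclockwise.
Lamp: 6.21 × 10 = 62.1 N down at 3.85 m → arm 0.27 m, τ = 62.1 × 0.27 = 16.77 N·m clockwise.
Load: 43.8 × 10 = 438 N down at 4.23 m → arm 0.65 m, τ = 438 × 0.65 = 284.7 N·m clockwise.
Battery pack: 15.6 × 10 = 156 N down at 1.17 m → arm 2.41 m, τ = 156 × 2.41 = 376 N·m counterclockwise.
Net moment of existing loads = 137.3 N·m counterclockwise.
The hanging mass weighs 42.9 × 10 = 429 N and must supply an equal clockwise moment, so its lever arm about the pivot is 137.3 / 429 = 0.32 m.
That puts it at 3.58 + 0.32 = 3.9 m from the left end.

x ≈ 3.9 m from the left end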